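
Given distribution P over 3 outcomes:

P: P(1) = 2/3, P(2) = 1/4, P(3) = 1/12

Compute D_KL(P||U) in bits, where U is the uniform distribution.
0.3962 bits

U(i) = 1/3 for all i

D_KL(P||U) = Σ P(x) log₂(P(x) / (1/3))
           = Σ P(x) log₂(P(x)) + log₂(3)
           = log₂(3) - H(P)

H(P) = -Σ P(x) log₂(P(x)):
  -P(1)·log₂(P(1)) = -(2/3)·log₂(2/3) = 0.38998
  -P(2)·log₂(P(2)) = -(1/4)·log₂(1/4) = 0.50000
  -P(3)·log₂(P(3)) = -(1/12)·log₂(1/12) = 0.29875
H(P) = 0.38998 + 0.50000 + 0.29875 = 1.18873 bits

log₂(3) = 1.58496 bits

D_KL(P||U) = 1.58496 - 1.18873 = 0.39623 ≈ 0.3962 bits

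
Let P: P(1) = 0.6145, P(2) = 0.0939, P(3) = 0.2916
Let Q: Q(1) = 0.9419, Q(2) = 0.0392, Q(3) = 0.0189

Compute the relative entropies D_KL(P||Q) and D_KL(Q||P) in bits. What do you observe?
D_KL(P||Q) = 0.8908 bits, D_KL(Q||P) = 0.4564 bits. The two directions give different values (D_KL(P||Q) exceeds D_KL(Q||P) by 0.4344 bits): KL divergence is asymmetric.

D_KL(P||Q) = Σ P(x) log₂(P(x)/Q(x))

Computing term by term:
  P(1)·log₂(P(1)/Q(1)) = 0.6145·log₂(0.6145/0.9419) = -0.37863
  P(2)·log₂(P(2)/Q(2)) = 0.0939·log₂(0.0939/0.0392) = 0.11834
  P(3)·log₂(P(3)/Q(3)) = 0.2916·log₂(0.2916/0.0189) = 1.15110

D_KL(P||Q) = -0.37863 + 0.11834 + 1.15110 = 0.89081 ≈ 0.8908 bits

D_KL(Q||P) = Σ Q(x) log₂(Q(x)/P(x))

Computing term by term:
  Q(1)·log₂(Q(1)/P(1)) = 0.9419·log₂(0.9419/0.6145) = 0.58036
  Q(2)·log₂(Q(2)/P(2)) = 0.0392·log₂(0.0392/0.0939) = -0.04940
  Q(3)·log₂(Q(3)/P(3)) = 0.0189·log₂(0.0189/0.2916) = -0.07461

D_KL(Q||P) = 0.58036 - 0.04940 - 0.07461 = 0.45635 ≈ 0.4564 bits

These are NOT equal (difference: 0.4344 bits). KL divergence is asymmetric: D_KL(P||Q) ≠ D_KL(Q||P) in general.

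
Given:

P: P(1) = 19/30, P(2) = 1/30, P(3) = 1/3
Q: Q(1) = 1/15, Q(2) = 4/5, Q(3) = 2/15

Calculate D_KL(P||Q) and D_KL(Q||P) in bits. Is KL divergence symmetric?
D_KL(P||Q) = 2.3448 bits, D_KL(Q||P) = 3.2752 bits. No, KL divergence is not symmetric.

D_KL(P||Q) = Σ P(x) log₂(P(x)/Q(x))

Computing term by term:
  P(1)·log₂(P(1)/Q(1)) = (19/30)·log₂((19/30)/(1/15)) = 2.05702
  P(2)·log₂(P(2)/Q(2)) = (1/30)·log₂((1/30)/(4/5)) = -0.15283
  P(3)·log₂(P(3)/Q(3)) = (1/3)·log₂((1/3)/(2/15)) = 0.44064

D_KL(P||Q) = 2.05702 - 0.15283 + 0.44064 = 2.34483 ≈ 2.3448 bits

D_KL(Q||P) = Σ Q(x) log₂(Q(x)/P(x))

Computing term by term:
  Q(1)·log₂(Q(1)/P(1)) = (1/15)·log₂((1/15)/(19/30)) = -0.21653
  Q(2)·log₂(Q(2)/P(2)) = (4/5)·log₂((4/5)/(1/30)) = 3.66797
  Q(3)·log₂(Q(3)/P(3)) = (2/15)·log₂((2/15)/(1/3)) = -0.17626

D_KL(Q||P) = -0.21653 + 3.66797 - 0.17626 = 3.27518 ≈ 3.2752 bits

These are NOT equal (difference: 0.9304 bits). KL divergence is asymmetric: D_KL(P||Q) ≠ D_KL(Q||P) in general.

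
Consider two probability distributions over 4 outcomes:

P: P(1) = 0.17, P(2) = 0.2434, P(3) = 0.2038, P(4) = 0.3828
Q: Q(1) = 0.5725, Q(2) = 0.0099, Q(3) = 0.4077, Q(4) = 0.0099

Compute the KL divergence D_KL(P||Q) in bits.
2.6413 bits

D_KL(P||Q) = Σ P(x) log₂(P(x)/Q(x))

Computing term by term:
  P(1)·log₂(P(1)/Q(1)) = 0.17·log₂(0.17/0.5725) = -0.29780
  P(2)·log₂(P(2)/Q(2)) = 0.2434·log₂(0.2434/0.0099) = 1.12445
  P(3)·log₂(P(3)/Q(3)) = 0.2038·log₂(0.2038/0.4077) = -0.20387
  P(4)·log₂(P(4)/Q(4)) = 0.3828·log₂(0.3828/0.0099) = 2.01851

D_KL(P||Q) = -0.29780 + 1.12445 - 0.20387 + 2.01851 = 2.64129 ≈ 2.6413 bits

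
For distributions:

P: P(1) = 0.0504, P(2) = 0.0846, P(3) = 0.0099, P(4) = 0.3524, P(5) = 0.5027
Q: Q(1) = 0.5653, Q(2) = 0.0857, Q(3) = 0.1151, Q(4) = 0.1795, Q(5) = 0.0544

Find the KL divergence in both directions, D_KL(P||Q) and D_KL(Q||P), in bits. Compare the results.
D_KL(P||Q) = 1.7433 bits, D_KL(Q||P) = 2.0313 bits. D_KL(Q||P) is larger than D_KL(P||Q) by 0.2880 bits; the two directions differ.

D_KL(P||Q) = Σ P(x) log₂(P(x)/Q(x))

Computing term by term:
  P(1)·log₂(P(1)/Q(1)) = 0.0504·log₂(0.0504/0.5653) = -0.17577
  P(2)·log₂(P(2)/Q(2)) = 0.0846·log₂(0.0846/0.0857) = -0.00158
  P(3)·log₂(P(3)/Q(3)) = 0.0099·log₂(0.0099/0.1151) = -0.03504
  P(4)·log₂(P(4)/Q(4)) = 0.3524·log₂(0.3524/0.1795) = 0.34297
  P(5)·log₂(P(5)/Q(5)) = 0.5027·log₂(0.5027/0.0544) = 1.61267

D_KL(P||Q) = -0.17577 - 0.00158 - 0.03504 + 0.34297 + 1.61267 = 1.74325 ≈ 1.7433 bits

D_KL(Q||P) = Σ Q(x) log₂(Q(x)/P(x))

Computing term by term:
  Q(1)·log₂(Q(1)/P(1)) = 0.5653·log₂(0.5653/0.0504) = 1.97150
  Q(2)·log₂(Q(2)/P(2)) = 0.0857·log₂(0.0857/0.0846) = 0.00160
  Q(3)·log₂(Q(3)/P(3)) = 0.1151·log₂(0.1151/0.0099) = 0.40738
  Q(4)·log₂(Q(4)/P(4)) = 0.1795·log₂(0.1795/0.3524) = -0.17469
  Q(5)·log₂(Q(5)/P(5)) = 0.0544·log₂(0.0544/0.5027) = -0.17452

D_KL(Q||P) = 1.97150 + 0.00160 + 0.40738 - 0.17469 - 0.17452 = 2.03127 ≈ 2.0313 bits

These are NOT equal (difference: 0.2880 bits). KL divergence is asymmetric: D_KL(P||Q) ≠ D_KL(Q||P) in general.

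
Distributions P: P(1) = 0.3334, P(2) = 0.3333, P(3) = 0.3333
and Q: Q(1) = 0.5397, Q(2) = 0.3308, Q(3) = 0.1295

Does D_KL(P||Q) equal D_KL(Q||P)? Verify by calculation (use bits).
D_KL(P||Q) = 0.2265 bits, D_KL(Q||P) = 0.1948 bits. No — D_KL(P||Q) ≠ D_KL(Q||P) for this pair.

D_KL(P||Q) = Σ P(x) log₂(P(x)/Q(x))

Computing term by term:
  P(1)·log₂(P(1)/Q(1)) = 0.3334·log₂(0.3334/0.5397) = -0.23168
  P(2)·log₂(P(2)/Q(2)) = 0.3333·log₂(0.3333/0.3308) = 0.00362
  P(3)·log₂(P(3)/Q(3)) = 0.3333·log₂(0.3333/0.1295) = 0.45458

D_KL(P||Q) = -0.23168 + 0.00362 + 0.45458 = 0.22652 ≈ 0.2265 bits

D_KL(Q||P) = Σ Q(x) log₂(Q(x)/P(x))

Computing term by term:
  Q(1)·log₂(Q(1)/P(1)) = 0.5397·log₂(0.5397/0.3334) = 0.37504
  Q(2)·log₂(Q(2)/P(2)) = 0.3308·log₂(0.3308/0.3333) = -0.00359
  Q(3)·log₂(Q(3)/P(3)) = 0.1295·log₂(0.1295/0.3333) = -0.17662

D_KL(Q||P) = 0.37504 - 0.00359 - 0.17662 = 0.19483 ≈ 0.1948 bits

These are NOT equal (difference: 0.0317 bits). KL divergence is asymmetric: D_KL(P||Q) ≠ D_KL(Q||P) in general.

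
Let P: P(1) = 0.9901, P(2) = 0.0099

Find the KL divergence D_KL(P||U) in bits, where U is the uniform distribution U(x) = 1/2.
0.9199 bits

U(i) = 1/2 for all i

D_KL(P||U) = Σ P(x) log₂(P(x) / (1/2))
           = Σ P(x) log₂(P(x)) + log₂(2)
           = log₂(2) - H(P)

H(P) = -Σ P(x) log₂(P(x)):
  -P(1)·log₂(P(1)) = -(0.9901)·log₂(0.9901) = 0.01421
  -P(2)·log₂(P(2)) = -(0.0099)·log₂(0.0099) = 0.06592
H(P) = 0.01421 + 0.06592 = 0.08013 bits

log₂(2) = 1.00000 bits

D_KL(P||U) = 1.00000 - 0.08013 = 0.91987 ≈ 0.9199 bits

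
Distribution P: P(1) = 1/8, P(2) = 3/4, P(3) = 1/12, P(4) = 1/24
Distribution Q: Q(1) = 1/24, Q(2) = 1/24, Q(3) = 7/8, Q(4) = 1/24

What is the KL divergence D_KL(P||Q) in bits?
3.0429 bits

D_KL(P||Q) = Σ P(x) log₂(P(x)/Q(x))

Computing term by term:
  P(1)·log₂(P(1)/Q(1)) = (1/8)·log₂((1/8)/(1/24)) = 0.19812
  P(2)·log₂(P(2)/Q(2)) = (3/4)·log₂((3/4)/(1/24)) = 3.12744
  P(3)·log₂(P(3)/Q(3)) = (1/12)·log₂((1/12)/(7/8)) = -0.28269
  P(4)·log₂(P(4)/Q(4)) = (1/24)·log₂((1/24)/(1/24)) = 0.00000

D_KL(P||Q) = 0.19812 + 3.12744 - 0.28269 + 0.00000 = 3.04287 ≈ 3.0429 bits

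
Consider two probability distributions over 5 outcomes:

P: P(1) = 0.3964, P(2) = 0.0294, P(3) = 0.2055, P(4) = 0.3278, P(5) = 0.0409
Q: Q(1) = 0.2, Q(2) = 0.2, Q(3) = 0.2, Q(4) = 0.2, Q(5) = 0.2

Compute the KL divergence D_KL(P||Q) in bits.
0.4580 bits

D_KL(P||Q) = Σ P(x) log₂(P(x)/Q(x))

Computing term by term:
  P(1)·log₂(P(1)/Q(1)) = 0.3964·log₂(0.3964/0.2) = 0.39123
  P(2)·log₂(P(2)/Q(2)) = 0.0294·log₂(0.0294/0.2) = -0.08132
  P(3)·log₂(P(3)/Q(3)) = 0.2055·log₂(0.2055/0.2) = 0.00804
  P(4)·log₂(P(4)/Q(4)) = 0.3278·log₂(0.3278/0.2) = 0.23366
  P(5)·log₂(P(5)/Q(5)) = 0.0409·log₂(0.0409/0.2) = -0.09365

D_KL(P||Q) = 0.39123 - 0.08132 + 0.00804 + 0.23366 - 0.09365 = 0.45796 ≈ 0.4580 bits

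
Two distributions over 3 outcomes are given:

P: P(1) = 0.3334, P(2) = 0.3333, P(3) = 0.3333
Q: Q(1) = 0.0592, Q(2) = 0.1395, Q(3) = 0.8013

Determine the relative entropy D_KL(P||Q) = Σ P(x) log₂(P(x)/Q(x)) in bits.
0.8284 bits

D_KL(P||Q) = Σ P(x) log₂(P(x)/Q(x))

Computing term by term:
  P(1)·log₂(P(1)/Q(1)) = 0.3334·log₂(0.3334/0.0592) = 0.83136
  P(2)·log₂(P(2)/Q(2)) = 0.3333·log₂(0.3333/0.1395) = 0.41881
  P(3)·log₂(P(3)/Q(3)) = 0.3333·log₂(0.3333/0.8013) = -0.42180

D_KL(P||Q) = 0.83136 + 0.41881 - 0.42180 = 0.82837 ≈ 0.8284 bits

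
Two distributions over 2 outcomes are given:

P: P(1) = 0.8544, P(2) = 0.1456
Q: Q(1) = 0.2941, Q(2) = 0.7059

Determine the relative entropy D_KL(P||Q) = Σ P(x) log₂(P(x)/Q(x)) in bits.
0.9830 bits

D_KL(P||Q) = Σ P(x) log₂(P(x)/Q(x))

Computing term by term:
  P(1)·log₂(P(1)/Q(1)) = 0.8544·log₂(0.8544/0.2941) = 1.31458
  P(2)·log₂(P(2)/Q(2)) = 0.1456·log₂(0.1456/0.7059) = -0.33160

D_KL(P||Q) = 1.31458 - 0.33160 = 0.98298 ≈ 0.9830 bits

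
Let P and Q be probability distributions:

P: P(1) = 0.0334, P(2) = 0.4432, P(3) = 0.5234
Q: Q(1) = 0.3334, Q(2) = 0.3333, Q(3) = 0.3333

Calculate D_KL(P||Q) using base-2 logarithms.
0.4121 bits

D_KL(P||Q) = Σ P(x) log₂(P(x)/Q(x))

Computing term by term:
  P(1)·log₂(P(1)/Q(1)) = 0.0334·log₂(0.0334/0.3334) = -0.11087
  P(2)·log₂(P(2)/Q(2)) = 0.4432·log₂(0.4432/0.3333) = 0.18222
  P(3)·log₂(P(3)/Q(3)) = 0.5234·log₂(0.5234/0.3333) = 0.34078

D_KL(P||Q) = -0.11087 + 0.18222 + 0.34078 = 0.41213 ≈ 0.4121 bits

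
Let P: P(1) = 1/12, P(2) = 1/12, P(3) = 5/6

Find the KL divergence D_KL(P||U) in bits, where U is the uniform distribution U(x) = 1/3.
0.7683 bits

U(i) = 1/3 for all i

D_KL(P||U) = Σ P(x) log₂(P(x) / (1/3))
           = Σ P(x) log₂(P(x)) + log₂(3)
           = log₂(3) - H(P)

H(P) = -Σ P(x) log₂(P(x)):
  -P(1)·log₂(P(1)) = -(1/12)·log₂(1/12) = 0.29875
  -P(2)·log₂(P(2)) = -(1/12)·log₂(1/12) = 0.29875
  -P(3)·log₂(P(3)) = -(5/6)·log₂(5/6) = 0.21920
H(P) = 0.29875 + 0.29875 + 0.21920 = 0.81670 bits

log₂(3) = 1.58496 bits

D_KL(P||U) = 1.58496 - 0.81670 = 0.76826 ≈ 0.7683 bits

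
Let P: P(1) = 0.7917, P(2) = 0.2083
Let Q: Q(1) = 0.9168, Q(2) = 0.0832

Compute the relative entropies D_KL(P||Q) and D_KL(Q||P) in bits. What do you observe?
D_KL(P||Q) = 0.1082 bits, D_KL(Q||P) = 0.0839 bits. The two directions give different values (D_KL(P||Q) exceeds D_KL(Q||P) by 0.0243 bits): KL divergence is asymmetric.

D_KL(P||Q) = Σ P(x) log₂(P(x)/Q(x))

Computing term by term:
  P(1)·log₂(P(1)/Q(1)) = 0.7917·log₂(0.7917/0.9168) = -0.16757
  P(2)·log₂(P(2)/Q(2)) = 0.2083·log₂(0.2083/0.0832) = 0.27579

D_KL(P||Q) = -0.16757 + 0.27579 = 0.10822 ≈ 0.1082 bits

D_KL(Q||P) = Σ Q(x) log₂(Q(x)/P(x))

Computing term by term:
  Q(1)·log₂(Q(1)/P(1)) = 0.9168·log₂(0.9168/0.7917) = 0.19404
  Q(2)·log₂(Q(2)/P(2)) = 0.0832·log₂(0.0832/0.2083) = -0.11016

D_KL(Q||P) = 0.19404 - 0.11016 = 0.08388 ≈ 0.0839 bits

These are NOT equal (difference: 0.0243 bits). KL divergence is asymmetric: D_KL(P||Q) ≠ D_KL(Q||P) in general.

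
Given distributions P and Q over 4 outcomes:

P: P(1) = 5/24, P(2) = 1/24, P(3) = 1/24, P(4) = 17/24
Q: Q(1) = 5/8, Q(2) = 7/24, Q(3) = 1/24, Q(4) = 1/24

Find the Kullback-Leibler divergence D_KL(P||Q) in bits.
2.4481 bits

D_KL(P||Q) = Σ P(x) log₂(P(x)/Q(x))

Computing term by term:
  P(1)·log₂(P(1)/Q(1)) = (5/24)·log₂((5/24)/(5/8)) = -0.33020
  P(2)·log₂(P(2)/Q(2)) = (1/24)·log₂((1/24)/(7/24)) = -0.11697
  P(3)·log₂(P(3)/Q(3)) = (1/24)·log₂((1/24)/(1/24)) = 0.00000
  P(4)·log₂(P(4)/Q(4)) = (17/24)·log₂((17/24)/(1/24)) = 2.89529

D_KL(P||Q) = -0.33020 - 0.11697 + 0.00000 + 2.89529 = 2.44812 ≈ 2.4481 bits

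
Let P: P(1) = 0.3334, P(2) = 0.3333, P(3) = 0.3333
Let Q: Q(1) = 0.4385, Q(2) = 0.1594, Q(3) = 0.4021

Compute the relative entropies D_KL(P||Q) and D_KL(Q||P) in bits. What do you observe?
D_KL(P||Q) = 0.1327 bits, D_KL(Q||P) = 0.1126 bits. The two directions give different values (D_KL(P||Q) exceeds D_KL(Q||P) by 0.0201 bits): KL divergence is asymmetric.

D_KL(P||Q) = Σ P(x) log₂(P(x)/Q(x))

Computing term by term:
  P(1)·log₂(P(1)/Q(1)) = 0.3334·log₂(0.3334/0.4385) = -0.13180
  P(2)·log₂(P(2)/Q(2)) = 0.3333·log₂(0.3333/0.1594) = 0.35469
  P(3)·log₂(P(3)/Q(3)) = 0.3333·log₂(0.3333/0.4021) = -0.09024

D_KL(P||Q) = -0.13180 + 0.35469 - 0.09024 = 0.13265 ≈ 0.1327 bits

D_KL(Q||P) = Σ Q(x) log₂(Q(x)/P(x))

Computing term by term:
  Q(1)·log₂(Q(1)/P(1)) = 0.4385·log₂(0.4385/0.3334) = 0.17335
  Q(2)·log₂(Q(2)/P(2)) = 0.1594·log₂(0.1594/0.3333) = -0.16963
  Q(3)·log₂(Q(3)/P(3)) = 0.4021·log₂(0.4021/0.3333) = 0.10886

D_KL(Q||P) = 0.17335 - 0.16963 + 0.10886 = 0.11258 ≈ 0.1126 bits

These are NOT equal (difference: 0.0201 bits). KL divergence is asymmetric: D_KL(P||Q) ≠ D_KL(Q||P) in general.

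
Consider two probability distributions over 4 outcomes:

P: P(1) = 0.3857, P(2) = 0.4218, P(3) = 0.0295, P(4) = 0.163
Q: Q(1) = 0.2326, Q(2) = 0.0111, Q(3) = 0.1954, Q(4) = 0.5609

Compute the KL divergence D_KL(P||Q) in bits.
2.1239 bits

D_KL(P||Q) = Σ P(x) log₂(P(x)/Q(x))

Computing term by term:
  P(1)·log₂(P(1)/Q(1)) = 0.3857·log₂(0.3857/0.2326) = 0.28142
  P(2)·log₂(P(2)/Q(2)) = 0.4218·log₂(0.4218/0.0111) = 2.21358
  P(3)·log₂(P(3)/Q(3)) = 0.0295·log₂(0.0295/0.1954) = -0.08047
  P(4)·log₂(P(4)/Q(4)) = 0.163·log₂(0.163/0.5609) = -0.29061

D_KL(P||Q) = 0.28142 + 2.21358 - 0.08047 - 0.29061 = 2.12392 ≈ 2.1239 bits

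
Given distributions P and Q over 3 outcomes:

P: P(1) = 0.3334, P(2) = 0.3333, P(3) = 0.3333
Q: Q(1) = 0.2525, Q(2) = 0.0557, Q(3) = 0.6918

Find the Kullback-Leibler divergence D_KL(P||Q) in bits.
0.6428 bits

D_KL(P||Q) = Σ P(x) log₂(P(x)/Q(x))

Computing term by term:
  P(1)·log₂(P(1)/Q(1)) = 0.3334·log₂(0.3334/0.2525) = 0.13368
  P(2)·log₂(P(2)/Q(2)) = 0.3333·log₂(0.3333/0.0557) = 0.86027
  P(3)·log₂(P(3)/Q(3)) = 0.3333·log₂(0.3333/0.6918) = -0.35114

D_KL(P||Q) = 0.13368 + 0.86027 - 0.35114 = 0.64281 ≈ 0.6428 bits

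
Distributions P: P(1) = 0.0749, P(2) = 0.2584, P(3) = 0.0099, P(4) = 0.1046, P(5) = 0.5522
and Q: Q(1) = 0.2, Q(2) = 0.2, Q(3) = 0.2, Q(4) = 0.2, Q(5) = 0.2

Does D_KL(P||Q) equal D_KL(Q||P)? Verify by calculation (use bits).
D_KL(P||Q) = 0.6577 bits, D_KL(Q||P) = 0.9707 bits. No — D_KL(P||Q) ≠ D_KL(Q||P) for this pair.

D_KL(P||Q) = Σ P(x) log₂(P(x)/Q(x))

Computing term by term:
  P(1)·log₂(P(1)/Q(1)) = 0.0749·log₂(0.0749/0.2) = -0.10613
  P(2)·log₂(P(2)/Q(2)) = 0.2584·log₂(0.2584/0.2) = 0.09551
  P(3)·log₂(P(3)/Q(3)) = 0.0099·log₂(0.0099/0.2) = -0.04293
  P(4)·log₂(P(4)/Q(4)) = 0.1046·log₂(0.1046/0.2) = -0.09781
  P(5)·log₂(P(5)/Q(5)) = 0.5522·log₂(0.5522/0.2) = 0.80908

D_KL(P||Q) = -0.10613 + 0.09551 - 0.04293 - 0.09781 + 0.80908 = 0.65772 ≈ 0.6577 bits

D_KL(Q||P) = Σ Q(x) log₂(Q(x)/P(x))

Computing term by term:
  Q(1)·log₂(Q(1)/P(1)) = 0.2·log₂(0.2/0.0749) = 0.28339
  Q(2)·log₂(Q(2)/P(2)) = 0.2·log₂(0.2/0.2584) = -0.07392
  Q(3)·log₂(Q(3)/P(3)) = 0.2·log₂(0.2/0.0099) = 0.86729
  Q(4)·log₂(Q(4)/P(4)) = 0.2·log₂(0.2/0.1046) = 0.18702
  Q(5)·log₂(Q(5)/P(5)) = 0.2·log₂(0.2/0.5522) = -0.29304

D_KL(Q||P) = 0.28339 - 0.07392 + 0.86729 + 0.18702 - 0.29304 = 0.97074 ≈ 0.9707 bits

These are NOT equal (difference: 0.3130 bits). KL divergence is asymmetric: D_KL(P||Q) ≠ D_KL(Q||P) in general.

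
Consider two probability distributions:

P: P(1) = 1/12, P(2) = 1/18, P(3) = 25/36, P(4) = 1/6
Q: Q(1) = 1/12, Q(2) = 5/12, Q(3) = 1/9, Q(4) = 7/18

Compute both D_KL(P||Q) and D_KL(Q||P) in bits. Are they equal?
D_KL(P||Q) = 1.4708 bits, D_KL(Q||P) = 1.3928 bits. No, they are not equal.

D_KL(P||Q) = Σ P(x) log₂(P(x)/Q(x))

Computing term by term:
  P(1)·log₂(P(1)/Q(1)) = (1/12)·log₂((1/12)/(1/12)) = 0.00000
  P(2)·log₂(P(2)/Q(2)) = (1/18)·log₂((1/18)/(5/12)) = -0.16149
  P(3)·log₂(P(3)/Q(3)) = (25/36)·log₂((25/36)/(1/9)) = 1.83601
  P(4)·log₂(P(4)/Q(4)) = (1/6)·log₂((1/6)/(7/18)) = -0.20373

D_KL(P||Q) = 0.00000 - 0.16149 + 1.83601 - 0.20373 = 1.47079 ≈ 1.4708 bits

D_KL(Q||P) = Σ Q(x) log₂(Q(x)/P(x))

Computing term by term:
  Q(1)·log₂(Q(1)/P(1)) = (1/12)·log₂((1/12)/(1/12)) = 0.00000
  Q(2)·log₂(Q(2)/P(2)) = (5/12)·log₂((5/12)/(1/18)) = 1.21120
  Q(3)·log₂(Q(3)/P(3)) = (1/9)·log₂((1/9)/(25/36)) = -0.29376
  Q(4)·log₂(Q(4)/P(4)) = (7/18)·log₂((7/18)/(1/6)) = 0.47537

D_KL(Q||P) = 0.00000 + 1.21120 - 0.29376 + 0.47537 = 1.39281 ≈ 1.3928 bits

These are NOT equal (difference: 0.0780 bits). KL divergence is asymmetric: D_KL(P||Q) ≠ D_KL(Q||P) in general.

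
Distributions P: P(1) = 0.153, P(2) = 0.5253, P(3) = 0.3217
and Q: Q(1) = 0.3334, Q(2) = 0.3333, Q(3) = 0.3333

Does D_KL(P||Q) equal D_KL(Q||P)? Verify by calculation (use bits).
D_KL(P||Q) = 0.1564 bits, D_KL(Q||P) = 0.1729 bits. No — D_KL(P||Q) ≠ D_KL(Q||P) for this pair.

D_KL(P||Q) = Σ P(x) log₂(P(x)/Q(x))

Computing term by term:
  P(1)·log₂(P(1)/Q(1)) = 0.153·log₂(0.153/0.3334) = -0.17193
  P(2)·log₂(P(2)/Q(2)) = 0.5253·log₂(0.5253/0.3333) = 0.34477
  P(3)·log₂(P(3)/Q(3)) = 0.3217·log₂(0.3217/0.3333) = -0.01644

D_KL(P||Q) = -0.17193 + 0.34477 - 0.01644 = 0.15640 ≈ 0.1564 bits

D_KL(Q||P) = Σ Q(x) log₂(Q(x)/P(x))

Computing term by term:
  Q(1)·log₂(Q(1)/P(1)) = 0.3334·log₂(0.3334/0.153) = 0.37465
  Q(2)·log₂(Q(2)/P(2)) = 0.3333·log₂(0.3333/0.5253) = -0.21875
  Q(3)·log₂(Q(3)/P(3)) = 0.3333·log₂(0.3333/0.3217) = 0.01703

D_KL(Q||P) = 0.37465 - 0.21875 + 0.01703 = 0.17293 ≈ 0.1729 bits

These are NOT equal (difference: 0.0165 bits). KL divergence is asymmetric: D_KL(P||Q) ≠ D_KL(Q||P) in general.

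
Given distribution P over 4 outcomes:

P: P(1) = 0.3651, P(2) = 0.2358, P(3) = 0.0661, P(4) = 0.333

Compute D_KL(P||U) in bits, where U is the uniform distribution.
0.1905 bits

U(i) = 1/4 for all i

D_KL(P||U) = Σ P(x) log₂(P(x) / (1/4))
           = Σ P(x) log₂(P(x)) + log₂(4)
           = log₂(4) - H(P)

H(P) = -Σ P(x) log₂(P(x)):
  -P(1)·log₂(P(1)) = -(0.3651)·log₂(0.3651) = 0.53072
  -P(2)·log₂(P(2)) = -(0.2358)·log₂(0.2358) = 0.49149
  -P(3)·log₂(P(3)) = -(0.0661)·log₂(0.0661) = 0.25906
  -P(4)·log₂(P(4)) = -(0.333)·log₂(0.333) = 0.52827
H(P) = 0.53072 + 0.49149 + 0.25906 + 0.52827 = 1.80954 bits

log₂(4) = 2.00000 bits

D_KL(P||U) = 2.00000 - 1.80954 = 0.19046 ≈ 0.1905 bits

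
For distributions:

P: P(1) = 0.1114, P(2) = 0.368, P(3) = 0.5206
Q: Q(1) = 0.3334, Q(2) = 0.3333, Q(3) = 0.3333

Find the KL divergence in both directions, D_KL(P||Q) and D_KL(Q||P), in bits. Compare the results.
D_KL(P||Q) = 0.2113 bits, D_KL(Q||P) = 0.2652 bits. D_KL(Q||P) is larger than D_KL(P||Q) by 0.0539 bits; the two directions differ.

D_KL(P||Q) = Σ P(x) log₂(P(x)/Q(x))

Computing term by term:
  P(1)·log₂(P(1)/Q(1)) = 0.1114·log₂(0.1114/0.3334) = -0.17618
  P(2)·log₂(P(2)/Q(2)) = 0.368·log₂(0.368/0.3333) = 0.05258
  P(3)·log₂(P(3)/Q(3)) = 0.5206·log₂(0.5206/0.3333) = 0.33493

D_KL(P||Q) = -0.17618 + 0.05258 + 0.33493 = 0.21133 ≈ 0.2113 bits

D_KL(Q||P) = Σ Q(x) log₂(Q(x)/P(x))

Computing term by term:
  Q(1)·log₂(Q(1)/P(1)) = 0.3334·log₂(0.3334/0.1114) = 0.52727
  Q(2)·log₂(Q(2)/P(2)) = 0.3333·log₂(0.3333/0.368) = -0.04762
  Q(3)·log₂(Q(3)/P(3)) = 0.3333·log₂(0.3333/0.5206) = -0.21443

D_KL(Q||P) = 0.52727 - 0.04762 - 0.21443 = 0.26522 ≈ 0.2652 bits

These are NOT equal (difference: 0.0539 bits). KL divergence is asymmetric: D_KL(P||Q) ≠ D_KL(Q||P) in general.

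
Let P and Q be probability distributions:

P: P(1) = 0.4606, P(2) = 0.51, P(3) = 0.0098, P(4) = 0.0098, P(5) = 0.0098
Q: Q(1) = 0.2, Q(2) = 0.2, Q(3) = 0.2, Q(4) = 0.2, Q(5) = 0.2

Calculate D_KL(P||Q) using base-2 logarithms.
1.1152 bits

D_KL(P||Q) = Σ P(x) log₂(P(x)/Q(x))

Computing term by term:
  P(1)·log₂(P(1)/Q(1)) = 0.4606·log₂(0.4606/0.2) = 0.55434
  P(2)·log₂(P(2)/Q(2)) = 0.51·log₂(0.51/0.2) = 0.68875
  P(3)·log₂(P(3)/Q(3)) = 0.0098·log₂(0.0098/0.2) = -0.04264
  P(4)·log₂(P(4)/Q(4)) = 0.0098·log₂(0.0098/0.2) = -0.04264
  P(5)·log₂(P(5)/Q(5)) = 0.0098·log₂(0.0098/0.2) = -0.04264

D_KL(P||Q) = 0.55434 + 0.68875 - 0.04264 - 0.04264 - 0.04264 = 1.11517 ≈ 1.1152 bits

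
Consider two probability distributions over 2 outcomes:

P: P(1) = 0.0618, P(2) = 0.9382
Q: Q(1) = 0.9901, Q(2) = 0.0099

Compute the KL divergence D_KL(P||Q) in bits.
5.9132 bits

D_KL(P||Q) = Σ P(x) log₂(P(x)/Q(x))

Computing term by term:
  P(1)·log₂(P(1)/Q(1)) = 0.0618·log₂(0.0618/0.9901) = -0.24732
  P(2)·log₂(P(2)/Q(2)) = 0.9382·log₂(0.9382/0.0099) = 6.16052

D_KL(P||Q) = -0.24732 + 6.16052 = 5.91320 ≈ 5.9132 bits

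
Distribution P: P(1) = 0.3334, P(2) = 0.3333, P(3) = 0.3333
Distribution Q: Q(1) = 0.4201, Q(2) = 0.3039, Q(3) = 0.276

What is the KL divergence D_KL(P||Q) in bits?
0.0239 bits

D_KL(P||Q) = Σ P(x) log₂(P(x)/Q(x))

Computing term by term:
  P(1)·log₂(P(1)/Q(1)) = 0.3334·log₂(0.3334/0.4201) = -0.11118
  P(2)·log₂(P(2)/Q(2)) = 0.3333·log₂(0.3333/0.3039) = 0.04440
  P(3)·log₂(P(3)/Q(3)) = 0.3333·log₂(0.3333/0.276) = 0.09071

D_KL(P||Q) = -0.11118 + 0.04440 + 0.09071 = 0.02393 ≈ 0.0239 bits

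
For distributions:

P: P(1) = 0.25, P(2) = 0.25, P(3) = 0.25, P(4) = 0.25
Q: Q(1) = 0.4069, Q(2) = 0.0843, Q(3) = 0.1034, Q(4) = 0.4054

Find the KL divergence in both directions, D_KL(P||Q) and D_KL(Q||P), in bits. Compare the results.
D_KL(P||Q) = 0.3605 bits, D_KL(Q||P) = 0.3048 bits. D_KL(P||Q) is larger than D_KL(Q||P) by 0.0557 bits; the two directions differ.

D_KL(P||Q) = Σ P(x) log₂(P(x)/Q(x))

Computing term by term:
  P(1)·log₂(P(1)/Q(1)) = 0.25·log₂(0.25/0.4069) = -0.17569
  P(2)·log₂(P(2)/Q(2)) = 0.25·log₂(0.25/0.0843) = 0.39208
  P(3)·log₂(P(3)/Q(3)) = 0.25·log₂(0.25/0.1034) = 0.31842
  P(4)·log₂(P(4)/Q(4)) = 0.25·log₂(0.25/0.4054) = -0.17435

D_KL(P||Q) = -0.17569 + 0.39208 + 0.31842 - 0.17435 = 0.36046 ≈ 0.3605 bits

D_KL(Q||P) = Σ Q(x) log₂(Q(x)/P(x))

Computing term by term:
  Q(1)·log₂(Q(1)/P(1)) = 0.4069·log₂(0.4069/0.25) = 0.28595
  Q(2)·log₂(Q(2)/P(2)) = 0.0843·log₂(0.0843/0.25) = -0.13221
  Q(3)·log₂(Q(3)/P(3)) = 0.1034·log₂(0.1034/0.25) = -0.13170
  Q(4)·log₂(Q(4)/P(4)) = 0.4054·log₂(0.4054/0.25) = 0.28273

D_KL(Q||P) = 0.28595 - 0.13221 - 0.13170 + 0.28273 = 0.30477 ≈ 0.3048 bits

These are NOT equal (difference: 0.0557 bits). KL divergence is asymmetric: D_KL(P||Q) ≠ D_KL(Q||P) in general.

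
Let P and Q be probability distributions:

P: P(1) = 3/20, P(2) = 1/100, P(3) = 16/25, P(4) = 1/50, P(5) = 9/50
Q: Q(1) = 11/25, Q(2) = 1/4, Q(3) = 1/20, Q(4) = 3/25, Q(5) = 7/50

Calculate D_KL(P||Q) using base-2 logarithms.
2.0882 bits

D_KL(P||Q) = Σ P(x) log₂(P(x)/Q(x))

Computing term by term:
  P(1)·log₂(P(1)/Q(1)) = (3/20)·log₂((3/20)/(11/25)) = -0.23288
  P(2)·log₂(P(2)/Q(2)) = (1/100)·log₂((1/100)/(1/4)) = -0.04644
  P(3)·log₂(P(3)/Q(3)) = (16/25)·log₂((16/25)/(1/20)) = 2.35397
  P(4)·log₂(P(4)/Q(4)) = (1/50)·log₂((1/50)/(3/25)) = -0.05170
  P(5)·log₂(P(5)/Q(5)) = (9/50)·log₂((9/50)/(7/50)) = 0.06526

D_KL(P||Q) = -0.23288 - 0.04644 + 2.35397 - 0.05170 + 0.06526 = 2.08821 ≈ 2.0882 bits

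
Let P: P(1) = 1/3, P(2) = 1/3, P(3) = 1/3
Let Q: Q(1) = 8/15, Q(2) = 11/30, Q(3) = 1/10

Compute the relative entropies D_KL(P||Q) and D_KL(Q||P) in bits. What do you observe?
D_KL(P||Q) = 0.3071 bits, D_KL(Q||P) = 0.2384 bits. The two directions give different values (D_KL(P||Q) exceeds D_KL(Q||P) by 0.0687 bits): KL divergence is asymmetric.

D_KL(P||Q) = Σ P(x) log₂(P(x)/Q(x))

Computing term by term:
  P(1)·log₂(P(1)/Q(1)) = (1/3)·log₂((1/3)/(8/15)) = -0.22602
  P(2)·log₂(P(2)/Q(2)) = (1/3)·log₂((1/3)/(11/30)) = -0.04583
  P(3)·log₂(P(3)/Q(3)) = (1/3)·log₂((1/3)/(1/10)) = 0.57899

D_KL(P||Q) = -0.22602 - 0.04583 + 0.57899 = 0.30714 ≈ 0.3071 bits

D_KL(Q||P) = Σ Q(x) log₂(Q(x)/P(x))

Computing term by term:
  Q(1)·log₂(Q(1)/P(1)) = (8/15)·log₂((8/15)/(1/3)) = 0.36164
  Q(2)·log₂(Q(2)/P(2)) = (11/30)·log₂((11/30)/(1/3)) = 0.05042
  Q(3)·log₂(Q(3)/P(3)) = (1/10)·log₂((1/10)/(1/3)) = -0.17370

D_KL(Q||P) = 0.36164 + 0.05042 - 0.17370 = 0.23836 ≈ 0.2384 bits

These are NOT equal (difference: 0.0687 bits). KL divergence is asymmetric: D_KL(P||Q) ≠ D_KL(Q||P) in general.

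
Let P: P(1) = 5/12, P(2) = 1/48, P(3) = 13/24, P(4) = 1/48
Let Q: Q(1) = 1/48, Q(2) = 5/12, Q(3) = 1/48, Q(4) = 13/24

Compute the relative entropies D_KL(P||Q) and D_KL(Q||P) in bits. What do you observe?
D_KL(P||Q) = 4.1589 bits, D_KL(Q||P) = 4.1589 bits. The two directions give the same value here, because Q is a self-inverse relabeling of P; in general KL divergence is asymmetric.

D_KL(P||Q) = Σ P(x) log₂(P(x)/Q(x))

Computing term by term:
  P(1)·log₂(P(1)/Q(1)) = (5/12)·log₂((5/12)/(1/48)) = 1.80080
  P(2)·log₂(P(2)/Q(2)) = (1/48)·log₂((1/48)/(5/12)) = -0.09004
  P(3)·log₂(P(3)/Q(3)) = (13/24)·log₂((13/24)/(1/48)) = 2.54607
  P(4)·log₂(P(4)/Q(4)) = (1/48)·log₂((1/48)/(13/24)) = -0.09793

D_KL(P||Q) = 1.80080 - 0.09004 + 2.54607 - 0.09793 = 4.15890 ≈ 4.1589 bits

D_KL(Q||P) = Σ Q(x) log₂(Q(x)/P(x))

Computing term by term:
  Q(1)·log₂(Q(1)/P(1)) = (1/48)·log₂((1/48)/(5/12)) = -0.09004
  Q(2)·log₂(Q(2)/P(2)) = (5/12)·log₂((5/12)/(1/48)) = 1.80080
  Q(3)·log₂(Q(3)/P(3)) = (1/48)·log₂((1/48)/(13/24)) = -0.09793
  Q(4)·log₂(Q(4)/P(4)) = (13/24)·log₂((13/24)/(1/48)) = 2.54607

D_KL(Q||P) = -0.09004 + 1.80080 - 0.09793 + 2.54607 = 4.15890 ≈ 4.1589 bits

These ARE equal here. Q is P with outcomes relabeled (Q(1) = P(2), Q(2) = P(1), Q(3) = P(4), Q(4) = P(3)) by a relabeling that is its own inverse, so the two sums contain exactly the same terms in a different order. This is a special case — KL divergence is not symmetric in general: D_KL(P||Q) ≠ D_KL(Q||P) for most P, Q.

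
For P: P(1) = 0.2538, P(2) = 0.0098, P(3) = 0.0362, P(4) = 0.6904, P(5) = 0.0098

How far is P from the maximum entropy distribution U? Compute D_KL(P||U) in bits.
1.1467 bits

U(i) = 1/5 for all i

D_KL(P||U) = Σ P(x) log₂(P(x) / (1/5))
           = Σ P(x) log₂(P(x)) + log₂(5)
           = log₂(5) - H(P)

H(P) = -Σ P(x) log₂(P(x)):
  -P(1)·log₂(P(1)) = -(0.2538)·log₂(0.2538) = 0.50208
  -P(2)·log₂(P(2)) = -(0.0098)·log₂(0.0098) = 0.06540
  -P(3)·log₂(P(3)) = -(0.0362)·log₂(0.0362) = 0.17332
  -P(4)·log₂(P(4)) = -(0.6904)·log₂(0.6904) = 0.36902
  -P(5)·log₂(P(5)) = -(0.0098)·log₂(0.0098) = 0.06540
H(P) = 0.50208 + 0.06540 + 0.17332 + 0.36902 + 0.06540 = 1.17522 bits

log₂(5) = 2.32193 bits

D_KL(P||U) = 2.32193 - 1.17522 = 1.14671 ≈ 1.1467 bits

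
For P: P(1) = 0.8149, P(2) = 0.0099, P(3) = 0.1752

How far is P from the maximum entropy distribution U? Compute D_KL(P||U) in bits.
0.8381 bits

U(i) = 1/3 for all i

D_KL(P||U) = Σ P(x) log₂(P(x) / (1/3))
           = Σ P(x) log₂(P(x)) + log₂(3)
           = log₂(3) - H(P)

H(P) = -Σ P(x) log₂(P(x)):
  -P(1)·log₂(P(1)) = -(0.8149)·log₂(0.8149) = 0.24064
  -P(2)·log₂(P(2)) = -(0.0099)·log₂(0.0099) = 0.06592
  -P(3)·log₂(P(3)) = -(0.1752)·log₂(0.1752) = 0.44026
H(P) = 0.24064 + 0.06592 + 0.44026 = 0.74682 bits

log₂(3) = 1.58496 bits

D_KL(P||U) = 1.58496 - 0.74682 = 0.83814 ≈ 0.8381 bits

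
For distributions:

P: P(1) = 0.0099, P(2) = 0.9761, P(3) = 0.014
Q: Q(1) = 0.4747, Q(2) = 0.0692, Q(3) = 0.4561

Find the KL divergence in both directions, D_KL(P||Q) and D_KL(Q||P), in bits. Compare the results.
D_KL(P||Q) = 3.6013 bits, D_KL(Q||P) = 4.6785 bits. D_KL(Q||P) is larger than D_KL(P||Q) by 1.0772 bits; the two directions differ.

D_KL(P||Q) = Σ P(x) log₂(P(x)/Q(x))

Computing term by term:
  P(1)·log₂(P(1)/Q(1)) = 0.0099·log₂(0.0099/0.4747) = -0.05528
  P(2)·log₂(P(2)/Q(2)) = 0.9761·log₂(0.9761/0.0692) = 3.72693
  P(3)·log₂(P(3)/Q(3)) = 0.014·log₂(0.014/0.4561) = -0.07036

D_KL(P||Q) = -0.05528 + 3.72693 - 0.07036 = 3.60129 ≈ 3.6013 bits

D_KL(Q||P) = Σ Q(x) log₂(Q(x)/P(x))

Computing term by term:
  Q(1)·log₂(Q(1)/P(1)) = 0.4747·log₂(0.4747/0.0099) = 2.65046
  Q(2)·log₂(Q(2)/P(2)) = 0.0692·log₂(0.0692/0.9761) = -0.26422
  Q(3)·log₂(Q(3)/P(3)) = 0.4561·log₂(0.4561/0.014) = 2.29229

D_KL(Q||P) = 2.65046 - 0.26422 + 2.29229 = 4.67853 ≈ 4.6785 bits

These are NOT equal (difference: 1.0772 bits). KL divergence is asymmetric: D_KL(P||Q) ≠ D_KL(Q||P) in general.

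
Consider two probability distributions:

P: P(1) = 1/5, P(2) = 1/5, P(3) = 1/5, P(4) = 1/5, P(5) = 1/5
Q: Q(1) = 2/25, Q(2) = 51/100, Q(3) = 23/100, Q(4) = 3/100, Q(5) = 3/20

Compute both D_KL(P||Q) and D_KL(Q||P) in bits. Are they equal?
D_KL(P||Q) = 0.5844 bits, D_KL(Q||P) = 0.4850 bits. No, they are not equal.

D_KL(P||Q) = Σ P(x) log₂(P(x)/Q(x))

Computing term by term:
  P(1)·log₂(P(1)/Q(1)) = (1/5)·log₂((1/5)/(2/25)) = 0.26439
  P(2)·log₂(P(2)/Q(2)) = (1/5)·log₂((1/5)/(51/100)) = -0.27010
  P(3)·log₂(P(3)/Q(3)) = (1/5)·log₂((1/5)/(23/100)) = -0.04033
  P(4)·log₂(P(4)/Q(4)) = (1/5)·log₂((1/5)/(3/100)) = 0.54739
  P(5)·log₂(P(5)/Q(5)) = (1/5)·log₂((1/5)/(3/20)) = 0.08301

D_KL(P||Q) = 0.26439 - 0.27010 - 0.04033 + 0.54739 + 0.08301 = 0.58436 ≈ 0.5844 bits

D_KL(Q||P) = Σ Q(x) log₂(Q(x)/P(x))

Computing term by term:
  Q(1)·log₂(Q(1)/P(1)) = (2/25)·log₂((2/25)/(1/5)) = -0.10575
  Q(2)·log₂(Q(2)/P(2)) = (51/100)·log₂((51/100)/(1/5)) = 0.68875
  Q(3)·log₂(Q(3)/P(3)) = (23/100)·log₂((23/100)/(1/5)) = 0.04638
  Q(4)·log₂(Q(4)/P(4)) = (3/100)·log₂((3/100)/(1/5)) = -0.08211
  Q(5)·log₂(Q(5)/P(5)) = (3/20)·log₂((3/20)/(1/5)) = -0.06226

D_KL(Q||P) = -0.10575 + 0.68875 + 0.04638 - 0.08211 - 0.06226 = 0.48501 ≈ 0.4850 bits

These are NOT equal (difference: 0.0994 bits). KL divergence is asymmetric: D_KL(P||Q) ≠ D_KL(Q||P) in general.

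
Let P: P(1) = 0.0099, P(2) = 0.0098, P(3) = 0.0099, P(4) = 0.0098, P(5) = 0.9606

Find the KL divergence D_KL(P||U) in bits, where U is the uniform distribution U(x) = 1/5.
2.0036 bits

U(i) = 1/5 for all i

D_KL(P||U) = Σ P(x) log₂(P(x) / (1/5))
           = Σ P(x) log₂(P(x)) + log₂(5)
           = log₂(5) - H(P)

H(P) = -Σ P(x) log₂(P(x)):
  -P(1)·log₂(P(1)) = -(0.0099)·log₂(0.0099) = 0.06592
  -P(2)·log₂(P(2)) = -(0.0098)·log₂(0.0098) = 0.06540
  -P(3)·log₂(P(3)) = -(0.0099)·log₂(0.0099) = 0.06592
  -P(4)·log₂(P(4)) = -(0.0098)·log₂(0.0098) = 0.06540
  -P(5)·log₂(P(5)) = -(0.9606)·log₂(0.9606) = 0.05571
H(P) = 0.06592 + 0.06540 + 0.06592 + 0.06540 + 0.05571 = 0.31835 bits

log₂(5) = 2.32193 bits

D_KL(P||U) = 2.32193 - 0.31835 = 2.00358 ≈ 2.0036 bits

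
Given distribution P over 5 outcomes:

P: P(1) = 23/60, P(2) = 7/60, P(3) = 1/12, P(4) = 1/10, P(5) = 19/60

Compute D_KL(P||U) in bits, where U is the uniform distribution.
0.2738 bits

U(i) = 1/5 for all i

D_KL(P||U) = Σ P(x) log₂(P(x) / (1/5))
           = Σ P(x) log₂(P(x)) + log₂(5)
           = log₂(5) - H(P)

H(P) = -Σ P(x) log₂(P(x)):
  -P(1)·log₂(P(1)) = -(23/60)·log₂(23/60) = 0.53028
  -P(2)·log₂(P(2)) = -(7/60)·log₂(7/60) = 0.36161
  -P(3)·log₂(P(3)) = -(1/12)·log₂(1/12) = 0.29875
  -P(4)·log₂(P(4)) = -(1/10)·log₂(1/10) = 0.33219
  -P(5)·log₂(P(5)) = -(19/60)·log₂(19/60) = 0.52534
H(P) = 0.53028 + 0.36161 + 0.29875 + 0.33219 + 0.52534 = 2.04817 bits

log₂(5) = 2.32193 bits

D_KL(P||U) = 2.32193 - 2.04817 = 0.27376 ≈ 0.2738 bits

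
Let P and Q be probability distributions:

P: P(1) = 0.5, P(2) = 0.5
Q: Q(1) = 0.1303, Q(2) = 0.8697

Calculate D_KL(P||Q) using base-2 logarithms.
0.5708 bits

D_KL(P||Q) = Σ P(x) log₂(P(x)/Q(x))

Computing term by term:
  P(1)·log₂(P(1)/Q(1)) = 0.5·log₂(0.5/0.1303) = 0.97005
  P(2)·log₂(P(2)/Q(2)) = 0.5·log₂(0.5/0.8697) = -0.39929

D_KL(P||Q) = 0.97005 - 0.39929 = 0.57076 ≈ 0.5708 bits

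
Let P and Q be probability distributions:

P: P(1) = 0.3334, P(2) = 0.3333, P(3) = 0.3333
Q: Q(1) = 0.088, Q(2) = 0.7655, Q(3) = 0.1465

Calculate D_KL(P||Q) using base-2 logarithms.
0.6361 bits

D_KL(P||Q) = Σ P(x) log₂(P(x)/Q(x))

Computing term by term:
  P(1)·log₂(P(1)/Q(1)) = 0.3334·log₂(0.3334/0.088) = 0.64069
  P(2)·log₂(P(2)/Q(2)) = 0.3333·log₂(0.3333/0.7655) = -0.39982
  P(3)·log₂(P(3)/Q(3)) = 0.3333·log₂(0.3333/0.1465) = 0.39527

D_KL(P||Q) = 0.64069 - 0.39982 + 0.39527 = 0.63614 ≈ 0.6361 bits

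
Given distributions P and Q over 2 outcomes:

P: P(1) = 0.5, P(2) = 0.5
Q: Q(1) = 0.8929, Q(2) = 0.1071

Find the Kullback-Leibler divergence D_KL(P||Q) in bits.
0.6932 bits

D_KL(P||Q) = Σ P(x) log₂(P(x)/Q(x))

Computing term by term:
  P(1)·log₂(P(1)/Q(1)) = 0.5·log₂(0.5/0.8929) = -0.41829
  P(2)·log₂(P(2)/Q(2)) = 0.5·log₂(0.5/0.1071) = 1.11148

D_KL(P||Q) = -0.41829 + 1.11148 = 0.69319 ≈ 0.6932 bits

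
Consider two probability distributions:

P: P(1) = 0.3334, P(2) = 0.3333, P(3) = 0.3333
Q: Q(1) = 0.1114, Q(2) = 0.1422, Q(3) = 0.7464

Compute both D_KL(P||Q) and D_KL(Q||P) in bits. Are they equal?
D_KL(P||Q) = 0.5492 bits, D_KL(Q||P) = 0.5172 bits. No, they are not equal.

D_KL(P||Q) = Σ P(x) log₂(P(x)/Q(x))

Computing term by term:
  P(1)·log₂(P(1)/Q(1)) = 0.3334·log₂(0.3334/0.1114) = 0.52727
  P(2)·log₂(P(2)/Q(2)) = 0.3333·log₂(0.3333/0.1422) = 0.40959
  P(3)·log₂(P(3)/Q(3)) = 0.3333·log₂(0.3333/0.7464) = -0.38767

D_KL(P||Q) = 0.52727 + 0.40959 - 0.38767 = 0.54919 ≈ 0.5492 bits

D_KL(Q||P) = Σ Q(x) log₂(Q(x)/P(x))

Computing term by term:
  Q(1)·log₂(Q(1)/P(1)) = 0.1114·log₂(0.1114/0.3334) = -0.17618
  Q(2)·log₂(Q(2)/P(2)) = 0.1422·log₂(0.1422/0.3333) = -0.17475
  Q(3)·log₂(Q(3)/P(3)) = 0.7464·log₂(0.7464/0.3333) = 0.86816

D_KL(Q||P) = -0.17618 - 0.17475 + 0.86816 = 0.51723 ≈ 0.5172 bits

These are NOT equal (difference: 0.0320 bits). KL divergence is asymmetric: D_KL(P||Q) ≠ D_KL(Q||P) in general.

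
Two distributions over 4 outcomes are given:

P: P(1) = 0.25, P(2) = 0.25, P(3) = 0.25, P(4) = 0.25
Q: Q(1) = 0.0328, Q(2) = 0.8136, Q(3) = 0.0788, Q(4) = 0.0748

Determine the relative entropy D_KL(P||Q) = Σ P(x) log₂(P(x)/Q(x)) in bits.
1.1586 bits

D_KL(P||Q) = Σ P(x) log₂(P(x)/Q(x))

Computing term by term:
  P(1)·log₂(P(1)/Q(1)) = 0.25·log₂(0.25/0.0328) = 0.73254
  P(2)·log₂(P(2)/Q(2)) = 0.25·log₂(0.25/0.8136) = -0.42560
  P(3)·log₂(P(3)/Q(3)) = 0.25·log₂(0.25/0.0788) = 0.41642
  P(4)·log₂(P(4)/Q(4)) = 0.25·log₂(0.25/0.0748) = 0.43520

D_KL(P||Q) = 0.73254 - 0.42560 + 0.41642 + 0.43520 = 1.15856 ≈ 1.1586 bits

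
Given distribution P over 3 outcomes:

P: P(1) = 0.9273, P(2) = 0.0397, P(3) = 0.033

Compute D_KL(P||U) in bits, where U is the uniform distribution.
1.1368 bits

U(i) = 1/3 for all i

D_KL(P||U) = Σ P(x) log₂(P(x) / (1/3))
           = Σ P(x) log₂(P(x)) + log₂(3)
           = log₂(3) - H(P)

H(P) = -Σ P(x) log₂(P(x)):
  -P(1)·log₂(P(1)) = -(0.9273)·log₂(0.9273) = 0.10098
  -P(2)·log₂(P(2)) = -(0.0397)·log₂(0.0397) = 0.18479
  -P(3)·log₂(P(3)) = -(0.033)·log₂(0.033) = 0.16241
H(P) = 0.10098 + 0.18479 + 0.16241 = 0.44818 bits

log₂(3) = 1.58496 bits

D_KL(P||U) = 1.58496 - 0.44818 = 1.13678 ≈ 1.1368 bits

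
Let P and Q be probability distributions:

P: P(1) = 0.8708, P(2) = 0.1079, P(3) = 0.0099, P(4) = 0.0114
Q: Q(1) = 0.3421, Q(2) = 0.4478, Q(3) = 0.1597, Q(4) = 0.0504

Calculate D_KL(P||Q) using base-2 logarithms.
0.8881 bits

D_KL(P||Q) = Σ P(x) log₂(P(x)/Q(x))

Computing term by term:
  P(1)·log₂(P(1)/Q(1)) = 0.8708·log₂(0.8708/0.3421) = 1.17377
  P(2)·log₂(P(2)/Q(2)) = 0.1079·log₂(0.1079/0.4478) = -0.22154
  P(3)·log₂(P(3)/Q(3)) = 0.0099·log₂(0.0099/0.1597) = -0.03972
  P(4)·log₂(P(4)/Q(4)) = 0.0114·log₂(0.0114/0.0504) = -0.02445

D_KL(P||Q) = 1.17377 - 0.22154 - 0.03972 - 0.02445 = 0.88806 ≈ 0.8881 bits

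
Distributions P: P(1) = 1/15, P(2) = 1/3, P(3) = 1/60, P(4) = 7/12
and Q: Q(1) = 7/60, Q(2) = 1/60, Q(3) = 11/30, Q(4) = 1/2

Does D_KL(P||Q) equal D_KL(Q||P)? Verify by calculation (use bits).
D_KL(P||Q) = 1.4422 bits, D_KL(Q||P) = 1.5461 bits. No — D_KL(P||Q) ≠ D_KL(Q||P) for this pair.

D_KL(P||Q) = Σ P(x) log₂(P(x)/Q(x))

Computing term by term:
  P(1)·log₂(P(1)/Q(1)) = (1/15)·log₂((1/15)/(7/60)) = -0.05382
  P(2)·log₂(P(2)/Q(2)) = (1/3)·log₂((1/3)/(1/60)) = 1.44064
  P(3)·log₂(P(3)/Q(3)) = (1/60)·log₂((1/60)/(11/30)) = -0.07432
  P(4)·log₂(P(4)/Q(4)) = (7/12)·log₂((7/12)/(1/2)) = 0.12973

D_KL(P||Q) = -0.05382 + 1.44064 - 0.07432 + 0.12973 = 1.44223 ≈ 1.4422 bits

D_KL(Q||P) = Σ Q(x) log₂(Q(x)/P(x))

Computing term by term:
  Q(1)·log₂(Q(1)/P(1)) = (7/60)·log₂((7/60)/(1/15)) = 0.09419
  Q(2)·log₂(Q(2)/P(2)) = (1/60)·log₂((1/60)/(1/3)) = -0.07203
  Q(3)·log₂(Q(3)/P(3)) = (11/30)·log₂((11/30)/(1/60)) = 1.63512
  Q(4)·log₂(Q(4)/P(4)) = (1/2)·log₂((1/2)/(7/12)) = -0.11120

D_KL(Q||P) = 0.09419 - 0.07203 + 1.63512 - 0.11120 = 1.54608 ≈ 1.5461 bits

These are NOT equal (difference: 0.1039 bits). KL divergence is asymmetric: D_KL(P||Q) ≠ D_KL(Q||P) in general.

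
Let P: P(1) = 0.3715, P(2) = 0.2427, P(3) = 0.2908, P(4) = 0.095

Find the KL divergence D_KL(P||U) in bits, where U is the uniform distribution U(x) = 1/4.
0.1327 bits

U(i) = 1/4 for all i

D_KL(P||U) = Σ P(x) log₂(P(x) / (1/4))
           = Σ P(x) log₂(P(x)) + log₂(4)
           = log₂(4) - H(P)

H(P) = -Σ P(x) log₂(P(x)):
  -P(1)·log₂(P(1)) = -(0.3715)·log₂(0.3715) = 0.53071
  -P(2)·log₂(P(2)) = -(0.2427)·log₂(0.2427) = 0.49578
  -P(3)·log₂(P(3)) = -(0.2908)·log₂(0.2908) = 0.51818
  -P(4)·log₂(P(4)) = -(0.095)·log₂(0.095) = 0.32261
H(P) = 0.53071 + 0.49578 + 0.51818 + 0.32261 = 1.86728 bits

log₂(4) = 2.00000 bits

D_KL(P||U) = 2.00000 - 1.86728 = 0.13272 ≈ 0.1327 bits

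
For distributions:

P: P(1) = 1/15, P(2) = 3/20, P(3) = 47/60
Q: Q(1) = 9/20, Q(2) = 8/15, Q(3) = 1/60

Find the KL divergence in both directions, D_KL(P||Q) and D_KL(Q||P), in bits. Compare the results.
D_KL(P||Q) = 3.8929 bits, D_KL(Q||P) = 2.1232 bits. D_KL(P||Q) is larger than D_KL(Q||P) by 1.7697 bits; the two directions differ.

D_KL(P||Q) = Σ P(x) log₂(P(x)/Q(x))

Computing term by term:
  P(1)·log₂(P(1)/Q(1)) = (1/15)·log₂((1/15)/(9/20)) = -0.18366
  P(2)·log₂(P(2)/Q(2)) = (3/20)·log₂((3/20)/(8/15)) = -0.27451
  P(3)·log₂(P(3)/Q(3)) = (47/60)·log₂((47/60)/(1/60)) = 4.35109

D_KL(P||Q) = -0.18366 - 0.27451 + 4.35109 = 3.89292 ≈ 3.8929 bits

D_KL(Q||P) = Σ Q(x) log₂(Q(x)/P(x))

Computing term by term:
  Q(1)·log₂(Q(1)/P(1)) = (9/20)·log₂((9/20)/(1/15)) = 1.23970
  Q(2)·log₂(Q(2)/P(2)) = (8/15)·log₂((8/15)/(3/20)) = 0.97604
  Q(3)·log₂(Q(3)/P(3)) = (1/60)·log₂((1/60)/(47/60)) = -0.09258

D_KL(Q||P) = 1.23970 + 0.97604 - 0.09258 = 2.12316 ≈ 2.1232 bits

These are NOT equal (difference: 1.7697 bits). KL divergence is asymmetric: D_KL(P||Q) ≠ D_KL(Q||P) in general.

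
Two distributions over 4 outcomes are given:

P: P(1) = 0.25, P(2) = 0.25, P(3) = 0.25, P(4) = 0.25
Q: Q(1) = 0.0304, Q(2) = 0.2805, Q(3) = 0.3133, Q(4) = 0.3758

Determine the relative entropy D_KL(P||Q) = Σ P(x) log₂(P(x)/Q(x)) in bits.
0.4900 bits

D_KL(P||Q) = Σ P(x) log₂(P(x)/Q(x))

Computing term by term:
  P(1)·log₂(P(1)/Q(1)) = 0.25·log₂(0.25/0.0304) = 0.75995
  P(2)·log₂(P(2)/Q(2)) = 0.25·log₂(0.25/0.2805) = -0.04152
  P(3)·log₂(P(3)/Q(3)) = 0.25·log₂(0.25/0.3133) = -0.08140
  P(4)·log₂(P(4)/Q(4)) = 0.25·log₂(0.25/0.3758) = -0.14701

D_KL(P||Q) = 0.75995 - 0.04152 - 0.08140 - 0.14701 = 0.49002 ≈ 0.4900 bits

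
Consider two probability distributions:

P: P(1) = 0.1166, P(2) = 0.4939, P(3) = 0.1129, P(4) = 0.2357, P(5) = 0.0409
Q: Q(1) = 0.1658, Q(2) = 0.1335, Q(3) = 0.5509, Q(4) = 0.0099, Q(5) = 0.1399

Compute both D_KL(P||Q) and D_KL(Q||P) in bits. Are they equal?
D_KL(P||Q) = 1.6202 bits, D_KL(Q||P) = 1.2949 bits. No, they are not equal.

D_KL(P||Q) = Σ P(x) log₂(P(x)/Q(x))

Computing term by term:
  P(1)·log₂(P(1)/Q(1)) = 0.1166·log₂(0.1166/0.1658) = -0.05922
  P(2)·log₂(P(2)/Q(2)) = 0.4939·log₂(0.4939/0.1335) = 0.93218
  P(3)·log₂(P(3)/Q(3)) = 0.1129·log₂(0.1129/0.5509) = -0.25817
  P(4)·log₂(P(4)/Q(4)) = 0.2357·log₂(0.2357/0.0099) = 1.07795
  P(5)·log₂(P(5)/Q(5)) = 0.0409·log₂(0.0409/0.1399) = -0.07257

D_KL(P||Q) = -0.05922 + 0.93218 - 0.25817 + 1.07795 - 0.07257 = 1.62017 ≈ 1.6202 bits

D_KL(Q||P) = Σ Q(x) log₂(Q(x)/P(x))

Computing term by term:
  Q(1)·log₂(Q(1)/P(1)) = 0.1658·log₂(0.1658/0.1166) = 0.08421
  Q(2)·log₂(Q(2)/P(2)) = 0.1335·log₂(0.1335/0.4939) = -0.25197
  Q(3)·log₂(Q(3)/P(3)) = 0.5509·log₂(0.5509/0.1129) = 1.25977
  Q(4)·log₂(Q(4)/P(4)) = 0.0099·log₂(0.0099/0.2357) = -0.04528
  Q(5)·log₂(Q(5)/P(5)) = 0.1399·log₂(0.1399/0.0409) = 0.24821

D_KL(Q||P) = 0.08421 - 0.25197 + 1.25977 - 0.04528 + 0.24821 = 1.29494 ≈ 1.2949 bits

These are NOT equal (difference: 0.3253 bits). KL divergence is asymmetric: D_KL(P||Q) ≠ D_KL(Q||P) in general.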